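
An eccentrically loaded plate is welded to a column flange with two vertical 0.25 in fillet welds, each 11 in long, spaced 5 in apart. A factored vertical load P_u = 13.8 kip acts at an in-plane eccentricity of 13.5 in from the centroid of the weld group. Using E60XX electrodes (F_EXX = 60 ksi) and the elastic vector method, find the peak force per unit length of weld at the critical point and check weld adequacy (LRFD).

Total weld length L_w = 22 in. Treat welds as unit-width lines.
Polar moment about centroid: J = 2[d³/12 + d(b/2)²] = 2[11³/12 + 11×2.5²] = 359.3 in³.
Direct shear f_v = P/L_w = 13.8 / 22 = 0.6273 kip/in (vertical).
Torsion M = P·e = 13.8 × 13.5 = 186.3 kip·in.
Critical point at (x, y) = (2.5, 5.5) from centroid. f_tx = M·y/J = 2.852 kip/in; f_ty = M·x/J = 1.296 kip/in.
Resultant f_max = √[f_tx² + (f_v + f_ty)²] = √[2.852² + (0.6273 + 1.296)²] = 3.44 kip/in.
Capacity per unit length: φr_n = 0.75 × 0.6 × 60 × (0.707 × 0.25) = 4.772 kip/in.
3.44 ≤ 4.772 → adequate.

f_max ≈ 3.44 kip/in; adequate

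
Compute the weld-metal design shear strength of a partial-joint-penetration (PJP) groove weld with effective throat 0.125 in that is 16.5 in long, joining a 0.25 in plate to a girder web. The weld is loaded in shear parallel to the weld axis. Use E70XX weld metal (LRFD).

E70XX → F_EXX = 70 ksi.
Effective throat (given) t_e = 0.125 in.
A_we = 0.125 × 16.5 = 2.062 in².
F_nw = 0.6 F_EXX = 42 ksi.
φR_n = 0.75 × 42 × 2.062 = 64.97 kip.

φR_n ≈ 65 kip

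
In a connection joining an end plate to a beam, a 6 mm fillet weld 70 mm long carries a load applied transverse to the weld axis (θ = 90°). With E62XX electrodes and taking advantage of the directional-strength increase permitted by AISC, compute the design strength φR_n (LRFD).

E62XX → F_EXX = 620 MPa.
t_e = 0.707 × 6 = 4.242 mm; A_we = 4.242 × 70 = 296.9 mm².
Directional factor: 1.0 + 0.5 sin^1.5(90°) = 1.5.
F_nw = 0.6 × 620 × 1.5 = 558 MPa.
φR_n = 0.75 × 558 × 296.9 × 10⁻³ = 124.3 kN.

φR_n ≈ 124 kN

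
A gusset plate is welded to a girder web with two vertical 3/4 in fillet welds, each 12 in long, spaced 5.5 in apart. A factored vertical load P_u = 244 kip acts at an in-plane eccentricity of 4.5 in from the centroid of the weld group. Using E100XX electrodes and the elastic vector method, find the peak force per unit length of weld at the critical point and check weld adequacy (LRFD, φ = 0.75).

E100XX → F_EXX = 100 ksi.
Total weld length L_w = 24 in. Treat welds as unit-width lines.
Polar moment about centroid: J = 2[d³/12 + d(b/2)²] = 2[12³/12 + 12×2.75²] = 469.5 in³.
Direct shear f_v = P/L_w = 244 / 24 = 10.17 kip/in (vertical).
Torsion M = P·e = 244 × 4.5 = 1098 kip·in.
Critical point at (x, y) = (2.75, 6) from centroid. f_tx = M·y/J = 14.03 kip/in; f_ty = M·x/J = 6.431 kip/in.
Resultant f_max = √[f_tx² + (f_v + f_ty)²] = √[14.03² + (10.17 + 6.431)²] = 21.73 kip/in.
Capacity per unit length: φr_n = 0.75 × 0.6 × 100 × (0.707 × 0.75) = 23.86 kip/in.
21.73 ≤ 23.86 → adequate.

f_max ≈ 21.7 kip/in; adequate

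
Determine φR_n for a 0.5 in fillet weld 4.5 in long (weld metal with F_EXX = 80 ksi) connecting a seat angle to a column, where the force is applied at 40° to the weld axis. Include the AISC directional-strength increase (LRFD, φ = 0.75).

t_e = 0.707 × 0.5 = 0.3535 in; A_we = 0.3535 × 4.5 = 1.591 in².
Directional factor: 1.0 + 0.5 sin^1.5(40°) = 1.258.
F_nw = 0.6 × 80 × 1.258 = 60.37 ksi.
φR_n = 0.75 × 60.37 × 1.591 = 72.02 kips.

φR_n ≈ 72 kips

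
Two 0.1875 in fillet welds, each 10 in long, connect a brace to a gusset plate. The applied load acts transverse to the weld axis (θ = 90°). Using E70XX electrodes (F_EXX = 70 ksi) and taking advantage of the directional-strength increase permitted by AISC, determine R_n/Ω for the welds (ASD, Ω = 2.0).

R_n/Ω ≈ 83.5 kips

t_e = 0.707 × 0.1875 = 0.1326 in; A_we = 0.1326 × 20 = 2.651 in².
Directional factor: 1.0 + 0.5 sin^1.5(90°) = 1.5.
F_nw = 0.6 × 70 × 1.5 = 63 ksi.
R_n/Ω = (63 × 2.651) / 2.0 = 83.51 kips.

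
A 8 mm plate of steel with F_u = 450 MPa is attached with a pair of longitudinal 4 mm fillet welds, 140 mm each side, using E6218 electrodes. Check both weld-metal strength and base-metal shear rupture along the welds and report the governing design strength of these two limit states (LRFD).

E62XX → F_EXX = 620 MPa.
t_e = 0.707 × 4 = 2.828 mm; L = 280 mm.
Weld metal: φR_n = 0.75 × 0.6 × 620 × 2.828 × 280 × 10⁻³ = 220.9 kN.
Base metal (shear rupture): φR_n = 0.75 × 0.6 × 450 × 8 × 280 × 10⁻³ = 453.6 kN.
Governing: weld metal.

φR_n ≈ 221 kN (weld metal governs)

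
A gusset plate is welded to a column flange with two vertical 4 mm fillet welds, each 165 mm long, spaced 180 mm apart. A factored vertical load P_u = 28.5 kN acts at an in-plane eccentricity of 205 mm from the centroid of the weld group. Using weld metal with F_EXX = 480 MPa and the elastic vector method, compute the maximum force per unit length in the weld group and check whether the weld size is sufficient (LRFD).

Total weld length L_w = 330 mm. Treat welds as unit-width lines.
Polar moment about centroid: J = 2[d³/12 + d(b/2)²] = 2[165³/12 + 165×90²] = 3422000 mm³.
Direct shear f_v = P/L_w = 28.5×10³ / 330 = 86.36 N/mm (vertical).
Torsion M = P·e = 28.5×10³ × 205 = 5842500 N·mm.
Critical point at (x, y) = (90, 82.5) from centroid. f_tx = M·y/J = 140.9 N/mm; f_ty = M·x/J = 153.7 N/mm.
Resultant f_max = √[f_tx² + (f_v + f_ty)²] = √[140.9² + (86.36 + 153.7)²] = 278.3 N/mm.
Capacity per unit length: φr_n = 0.75 × 0.6 × 480 × (0.707 × 4) = 610.8 N/mm.
278.3 ≤ 610.8 → adequate.

f_max ≈ 278 N/mm; adequate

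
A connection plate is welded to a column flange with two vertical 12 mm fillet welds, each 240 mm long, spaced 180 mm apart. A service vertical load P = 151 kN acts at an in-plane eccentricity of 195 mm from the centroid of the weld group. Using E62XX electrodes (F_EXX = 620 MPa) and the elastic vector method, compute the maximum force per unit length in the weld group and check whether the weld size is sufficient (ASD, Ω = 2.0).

Total weld length L_w = 480 mm. Treat welds as unit-width lines.
Polar moment about centroid: J = 2[d³/12 + d(b/2)²] = 2[240³/12 + 240×90²] = 6192000 mm³.
Direct shear f_v = P/L_w = 151×10³ / 480 = 314.6 N/mm (vertical).
Torsion M = P·e = 151×10³ × 195 = 29445000 N·mm.
Critical point at (x, y) = (90, 120) from centroid. f_tx = M·y/J = 570.6 N/mm; f_ty = M·x/J = 428 N/mm.
Resultant f_max = √[f_tx² + (f_v + f_ty)²] = √[570.6² + (314.6 + 428)²] = 936.5 N/mm.
Capacity per unit length: r_n/Ω = (1/2.0) × 0.6 × 620 × (0.707 × 12) = 1578 N/mm.
936.5 ≤ 1578 → adequate.

f_max ≈ 936 N/mm; adequate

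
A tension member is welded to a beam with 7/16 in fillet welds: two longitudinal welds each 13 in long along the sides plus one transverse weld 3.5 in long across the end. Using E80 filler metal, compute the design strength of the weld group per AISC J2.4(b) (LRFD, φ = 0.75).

E80XX → F_EXX = 80 ksi.
t_e = 0.707 × 0.4375 = 0.3093 in.
R_nwl = 0.6 × 80 × 0.3093 × 26 = 386 kips (longitudinal, 2 welds).
R_nwt = 0.6 × 80 × 0.3093 × 3.5 = 51.96 kips (transverse, base value).
(i) R_nwl + R_nwt = 438 kips; (ii) 0.85 R_nwl + 1.5 R_nwt = 406.1 kips.
R_n = max = 438 kips [governs: (i)]; φR_n = 328.5 kips.

φR_n ≈ 328 kips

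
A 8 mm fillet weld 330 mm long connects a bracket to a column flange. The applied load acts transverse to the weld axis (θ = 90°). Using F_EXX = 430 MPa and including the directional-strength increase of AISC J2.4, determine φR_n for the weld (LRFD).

φR_n ≈ 542 kN

t_e = 0.707 × 8 = 5.656 mm; A_we = 5.656 × 330 = 1866 mm².
Directional factor: 1.0 + 0.5 sin^1.5(90°) = 1.5.
F_nw = 0.6 × 430 × 1.5 = 387 MPa.
φR_n = 0.75 × 387 × 1866 × 10⁻³ = 541.7 kN.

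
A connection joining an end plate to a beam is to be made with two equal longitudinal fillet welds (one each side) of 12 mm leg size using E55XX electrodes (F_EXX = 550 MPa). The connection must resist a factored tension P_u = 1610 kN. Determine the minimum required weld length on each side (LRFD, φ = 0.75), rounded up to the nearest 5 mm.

L = 385 mm on each side

Throat t_e = 0.707 × 12 = 8.484 mm.
φr_n = 0.75 × 0.6 × 550 × 8.484 × 10⁻³ = 2.1 kN/mm.
L_req = P_u / φr_n = 1610 / 2.1 = 766.7 mm total.
Per side: 766.7 / 2 = 383.4 mm.
Round up → use L = 385 mm on each side.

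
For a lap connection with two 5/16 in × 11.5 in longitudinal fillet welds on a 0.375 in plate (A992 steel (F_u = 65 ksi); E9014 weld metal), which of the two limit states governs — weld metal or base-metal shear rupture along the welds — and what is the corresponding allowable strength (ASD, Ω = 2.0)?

R_n/Ω ≈ 137 kip (weld metal governs)

E90XX → F_EXX = 90 ksi.
t_e = 0.707 × 0.3125 = 0.2209 in; L = 23 in.
Weld metal: R_n/Ω = (1/2.0) × 0.6 × 90 × 0.2209 × 23 = 137.2 kip.
Base metal (shear rupture): R_n/Ω = (1/2.0) × 0.6 × 65 × 0.375 × 23 = 168.2 kip.
Governing: weld metal.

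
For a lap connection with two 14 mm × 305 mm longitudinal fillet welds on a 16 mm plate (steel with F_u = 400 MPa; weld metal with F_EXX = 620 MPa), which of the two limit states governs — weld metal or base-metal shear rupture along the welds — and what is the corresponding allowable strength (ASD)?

R_n/Ω ≈ 1120 kN (weld metal governs)

t_e = 0.707 × 14 = 9.898 mm; L = 610 mm.
Weld metal: R_n/Ω = (1/2.0) × 0.6 × 620 × 9.898 × 610 × 10⁻³ = 1123 kN.
Base metal (shear rupture): R_n/Ω = (1/2.0) × 0.6 × 400 × 16 × 610 × 10⁻³ = 1171 kN.
Governing: weld metal.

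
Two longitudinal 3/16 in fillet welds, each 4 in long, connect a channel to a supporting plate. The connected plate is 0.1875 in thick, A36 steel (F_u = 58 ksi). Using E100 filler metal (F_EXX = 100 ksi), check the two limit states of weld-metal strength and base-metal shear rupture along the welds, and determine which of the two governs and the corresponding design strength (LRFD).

φR_n ≈ 39.1 kip (base-metal shear rupture governs)

t_e = 0.707 × 0.1875 = 0.1326 in; L = 8 in.
Weld metal: φR_n = 0.75 × 0.6 × 100 × 0.1326 × 8 = 47.72 kip.
Base metal (shear rupture): φR_n = 0.75 × 0.6 × 58 × 0.1875 × 8 = 39.15 kip.
Governing: base-metal shear rupture.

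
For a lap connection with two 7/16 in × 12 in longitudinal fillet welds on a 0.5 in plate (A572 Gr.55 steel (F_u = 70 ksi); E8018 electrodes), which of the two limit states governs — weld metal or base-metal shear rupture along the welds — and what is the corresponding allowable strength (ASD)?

E80XX → F_EXX = 80 ksi.
t_e = 0.707 × 0.4375 = 0.3093 in; L = 24 in.
Weld metal: R_n/Ω = (1/2.0) × 0.6 × 80 × 0.3093 × 24 = 178.2 kip.
Base metal (shear rupture): R_n/Ω = (1/2.0) × 0.6 × 70 × 0.5 × 24 = 252 kip.
Governing: weld metal.

R_n/Ω ≈ 178 kip (weld metal governs)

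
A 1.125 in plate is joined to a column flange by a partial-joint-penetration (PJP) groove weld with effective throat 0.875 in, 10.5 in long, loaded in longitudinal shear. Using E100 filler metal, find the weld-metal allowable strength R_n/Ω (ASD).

E100XX → F_EXX = 100 ksi.
Effective throat (given) t_e = 0.875 in.
A_we = 0.875 × 10.5 = 9.188 in².
F_nw = 0.6 F_EXX = 60 ksi.
R_n/Ω = (60 × 9.188) / 2.0 = 275.6 kips.

R_n/Ω ≈ 276 kips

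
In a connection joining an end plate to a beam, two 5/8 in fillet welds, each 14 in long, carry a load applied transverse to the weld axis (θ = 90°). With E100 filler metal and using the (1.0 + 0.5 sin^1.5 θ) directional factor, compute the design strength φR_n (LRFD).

E100XX → F_EXX = 100 ksi.
t_e = 0.707 × 0.625 = 0.4419 in; A_we = 0.4419 × 28 = 12.37 in².
Directional factor: 1.0 + 0.5 sin^1.5(90°) = 1.5.
F_nw = 0.6 × 100 × 1.5 = 90 ksi.
φR_n = 0.75 × 90 × 12.37 = 835.1 kips.

φR_n ≈ 835 kips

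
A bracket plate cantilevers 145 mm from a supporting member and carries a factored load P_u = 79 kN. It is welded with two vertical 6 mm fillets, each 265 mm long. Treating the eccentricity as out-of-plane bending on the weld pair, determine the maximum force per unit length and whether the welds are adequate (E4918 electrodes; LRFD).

f_max ≈ 512 N/mm; adequate

E49XX → F_EXX = 490 MPa.
L_w = 2 × 265 = 530 mm; section modulus (unit throat) S = 2 × L²/6 = 23410 mm².
Direct shear f_v = P/L_w = 79×10³/530 = 149.1 N/mm.
Moment M = P × e = 79×10³ × 145 = 11455000 N·mm; bending f_b = M/S = 489.4 N/mm.
f_max = √(f_v² + f_b²) = √(149.1² + 489.4²) = 511.6 N/mm.
φr_n = 0.75 × 0.6 × 490 × (0.707 × 6) = 935.4 N/mm → adequate.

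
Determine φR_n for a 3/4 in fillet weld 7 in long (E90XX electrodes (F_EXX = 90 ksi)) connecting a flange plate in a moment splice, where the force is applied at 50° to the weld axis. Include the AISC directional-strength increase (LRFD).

φR_n ≈ 201 kips

t_e = 0.707 × 0.75 = 0.5302 in; A_we = 0.5302 × 7 = 3.712 in².
Directional factor: 1.0 + 0.5 sin^1.5(50°) = 1.335.
F_nw = 0.6 × 90 × 1.335 = 72.1 ksi.
φR_n = 0.75 × 72.1 × 3.712 = 200.7 kips.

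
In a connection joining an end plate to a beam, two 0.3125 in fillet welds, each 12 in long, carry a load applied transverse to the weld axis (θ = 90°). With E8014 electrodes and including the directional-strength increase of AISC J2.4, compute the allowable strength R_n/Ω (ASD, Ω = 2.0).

E80XX → F_EXX = 80 ksi.
t_e = 0.707 × 0.3125 = 0.2209 in; A_we = 0.2209 × 24 = 5.302 in².
Directional factor: 1.0 + 0.5 sin^1.5(90°) = 1.5.
F_nw = 0.6 × 80 × 1.5 = 72 ksi.
R_n/Ω = (72 × 5.302) / 2.0 = 190.9 kips.

R_n/Ω ≈ 191 kips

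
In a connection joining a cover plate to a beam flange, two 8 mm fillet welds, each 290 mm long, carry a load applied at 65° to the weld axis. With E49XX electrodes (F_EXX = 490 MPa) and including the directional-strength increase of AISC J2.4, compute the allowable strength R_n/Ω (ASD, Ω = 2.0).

t_e = 0.707 × 8 = 5.656 mm; A_we = 5.656 × 580 = 3280 mm².
Directional factor: 1.0 + 0.5 sin^1.5(65°) = 1.431.
F_nw = 0.6 × 490 × 1.431 = 420.8 MPa.
R_n/Ω = (420.8 × 3280) / 2.0 × 10⁻³ = 690.3 kN.

R_n/Ω ≈ 690 kN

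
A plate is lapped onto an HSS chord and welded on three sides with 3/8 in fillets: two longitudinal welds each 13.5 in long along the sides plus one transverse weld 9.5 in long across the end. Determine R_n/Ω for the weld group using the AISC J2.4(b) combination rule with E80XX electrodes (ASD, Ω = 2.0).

R_n/Ω ≈ 237 kips

E80XX → F_EXX = 80 ksi.
t_e = 0.707 × 0.375 = 0.2651 in.
R_nwl = 0.6 × 80 × 0.2651 × 27 = 343.6 kips (longitudinal, 2 welds).
R_nwt = 0.6 × 80 × 0.2651 × 9.5 = 120.9 kips (transverse, base value).
(i) R_nwl + R_nwt = 464.5 kips; (ii) 0.85 R_nwl + 1.5 R_nwt = 473.4 kips.
R_n = max = 473.4 kips [governs: (ii)]; R_n/Ω = 236.7 kips.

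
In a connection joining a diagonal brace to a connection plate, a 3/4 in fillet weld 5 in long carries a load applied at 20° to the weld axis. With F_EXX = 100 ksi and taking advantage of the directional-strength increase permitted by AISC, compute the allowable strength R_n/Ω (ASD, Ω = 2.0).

t_e = 0.707 × 0.75 = 0.5302 in; A_we = 0.5302 × 5 = 2.651 in².
Directional factor: 1.0 + 0.5 sin^1.5(20°) = 1.1.
F_nw = 0.6 × 100 × 1.1 = 66 ksi.
R_n/Ω = (66 × 2.651) / 2.0 = 87.49 kips.

R_n/Ω ≈ 87.5 kips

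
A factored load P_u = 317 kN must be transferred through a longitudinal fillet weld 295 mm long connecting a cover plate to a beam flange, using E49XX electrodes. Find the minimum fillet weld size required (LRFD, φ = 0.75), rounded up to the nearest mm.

w = 7 mm

E49XX → F_EXX = 490 MPa.
Total weld length L = 295 mm.
Required throat t_e = P_u / (φ × 0.6 F_EXX × L) = 317 / (0.75 × 0.6 × 490 × 295 × 10⁻³) = 4.873 mm.
Required leg w = t_e / 0.707 = 6.893 mm → use 7 mm.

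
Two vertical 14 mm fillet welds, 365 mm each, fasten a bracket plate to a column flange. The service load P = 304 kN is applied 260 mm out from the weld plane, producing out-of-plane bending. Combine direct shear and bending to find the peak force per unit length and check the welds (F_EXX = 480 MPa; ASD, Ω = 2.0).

L_w = 2 × 365 = 730 mm; section modulus (unit throat) S = 2 × L²/6 = 44410 mm².
Direct shear f_v = P/L_w = 304×10³/730 = 416.4 N/mm.
Moment M = P × e = 304×10³ × 260 = 79040000 N·mm; bending f_b = M/S = 1780 N/mm.
f_max = √(f_v² + f_b²) = √(416.4² + 1780²) = 1828 N/mm.
r_n/Ω = (1/2.0) × 0.6 × 480 × (0.707 × 14) = 1425 N/mm → NOT adequate.

f_max ≈ 1830 N/mm; NOT adequate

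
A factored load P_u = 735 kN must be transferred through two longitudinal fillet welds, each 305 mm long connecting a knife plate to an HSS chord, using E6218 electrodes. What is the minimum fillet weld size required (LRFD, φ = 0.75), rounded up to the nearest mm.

E62XX → F_EXX = 620 MPa.
Total weld length L = 610 mm.
Required throat t_e = P_u / (φ × 0.6 F_EXX × L) = 735 / (0.75 × 0.6 × 620 × 610 × 10⁻³) = 4.319 mm.
Required leg w = t_e / 0.707 = 6.108 mm → use 7 mm.

w = 7 mm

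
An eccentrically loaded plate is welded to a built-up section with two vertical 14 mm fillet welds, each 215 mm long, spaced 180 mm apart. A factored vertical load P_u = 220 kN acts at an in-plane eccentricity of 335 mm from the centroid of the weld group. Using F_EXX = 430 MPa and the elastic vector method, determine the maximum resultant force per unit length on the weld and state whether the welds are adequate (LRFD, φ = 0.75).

Total weld length L_w = 430 mm. Treat welds as unit-width lines.
Polar moment about centroid: J = 2[d³/12 + d(b/2)²] = 2[215³/12 + 215×90²] = 5139000 mm³.
Direct shear f_v = P/L_w = 220×10³ / 430 = 511.6 N/mm (vertical).
Torsion M = P·e = 220×10³ × 335 = 73700000 N·mm.
Critical point at (x, y) = (90, 107.5) from centroid. f_tx = M·y/J = 1542 N/mm; f_ty = M·x/J = 1291 N/mm.
Resultant f_max = √[f_tx² + (f_v + f_ty)²] = √[1542² + (511.6 + 1291)²] = 2372 N/mm.
Capacity per unit length: φr_n = 0.75 × 0.6 × 430 × (0.707 × 14) = 1915 N/mm.
2372 > 1915 → NOT adequate.

f_max ≈ 2370 N/mm; NOT adequate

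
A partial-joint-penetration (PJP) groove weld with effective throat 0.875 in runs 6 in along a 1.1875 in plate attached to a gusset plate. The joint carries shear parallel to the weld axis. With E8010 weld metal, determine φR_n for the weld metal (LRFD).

φR_n ≈ 189 kip

E80XX → F_EXX = 80 ksi.
Effective throat (given) t_e = 0.875 in.
A_we = 0.875 × 6 = 5.25 in².
F_nw = 0.6 F_EXX = 48 ksi.
φR_n = 0.75 × 48 × 5.25 = 189 kip.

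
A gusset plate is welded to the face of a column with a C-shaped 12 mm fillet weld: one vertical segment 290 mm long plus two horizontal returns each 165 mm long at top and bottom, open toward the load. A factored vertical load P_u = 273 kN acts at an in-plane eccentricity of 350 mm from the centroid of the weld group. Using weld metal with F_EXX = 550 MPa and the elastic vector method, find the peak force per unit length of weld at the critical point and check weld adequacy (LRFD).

f_max ≈ 1990 N/mm; adequate

Total weld length L_w = 620 mm. Treat welds as unit-width lines.
Centroid: x̄ = 2×165×82.5 / 620 = 43.91 mm from the vertical weld.
Polar moment about centroid: J = I_x + I_y = [290³/12 + 2×165×145²] + [290×43.91² + 2(165³/12 + 165×38.59²)] = 10770000 mm³.
Direct shear f_v = P/L_w = 273×10³ / 620 = 440.3 N/mm (vertical).
Torsion M = P·e = 273×10³ × 350 = 95550000 N·mm.
Critical point at (x, y) = (121.1, 145) from centroid. f_tx = M·y/J = 1286 N/mm; f_ty = M·x/J = 1074 N/mm.
Resultant f_max = √[f_tx² + (f_v + f_ty)²] = √[1286² + (440.3 + 1074)²] = 1987 N/mm.
Capacity per unit length: φr_n = 0.75 × 0.6 × 550 × (0.707 × 12) = 2100 N/mm.
1987 ≤ 2100 → adequate.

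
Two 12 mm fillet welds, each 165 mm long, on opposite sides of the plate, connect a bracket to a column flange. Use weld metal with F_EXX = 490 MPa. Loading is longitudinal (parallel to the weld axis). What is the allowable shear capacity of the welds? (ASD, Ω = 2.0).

Effective throat t_e = 0.707 × 12 = 8.484 mm.
Total length L = 330 mm; A_we = 8.484 × 330 = 2800 mm².
F_nw = 0.6 F_EXX = 0.6 × 490 = 294 MPa.
R_n = 294 × 2800 × 10⁻³ = 823.1 kN; R_n/Ω = 823.1/2.0 = 411.6 kN.

R_n/Ω ≈ 412 kN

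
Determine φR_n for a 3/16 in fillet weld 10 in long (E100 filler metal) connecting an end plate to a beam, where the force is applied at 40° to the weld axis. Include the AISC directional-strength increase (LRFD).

E100XX → F_EXX = 100 ksi.
t_e = 0.707 × 0.1875 = 0.1326 in; A_we = 0.1326 × 10 = 1.326 in².
Directional factor: 1.0 + 0.5 sin^1.5(40°) = 1.258.
F_nw = 0.6 × 100 × 1.258 = 75.46 ksi.
φR_n = 0.75 × 75.46 × 1.326 = 75.02 kips.

φR_n ≈ 75 kips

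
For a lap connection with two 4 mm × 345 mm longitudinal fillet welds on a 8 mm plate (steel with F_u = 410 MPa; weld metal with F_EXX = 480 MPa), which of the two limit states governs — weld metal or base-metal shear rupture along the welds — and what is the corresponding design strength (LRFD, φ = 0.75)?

t_e = 0.707 × 4 = 2.828 mm; L = 690 mm.
Weld metal: φR_n = 0.75 × 0.6 × 480 × 2.828 × 690 × 10⁻³ = 421.5 kN.
Base metal (shear rupture): φR_n = 0.75 × 0.6 × 410 × 8 × 690 × 10⁻³ = 1018 kN.
Governing: weld metal.

φR_n ≈ 421 kN (weld metal governs)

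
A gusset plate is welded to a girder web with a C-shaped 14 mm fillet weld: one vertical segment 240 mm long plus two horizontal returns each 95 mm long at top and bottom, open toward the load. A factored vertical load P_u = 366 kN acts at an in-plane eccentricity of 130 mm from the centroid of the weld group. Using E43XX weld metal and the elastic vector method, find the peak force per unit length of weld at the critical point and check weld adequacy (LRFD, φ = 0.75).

f_max ≈ 2140 N/mm; NOT adequate

E43XX → F_EXX = 430 MPa.
Total weld length L_w = 430 mm. Treat welds as unit-width lines.
Centroid: x̄ = 2×95×47.5 / 430 = 20.99 mm from the vertical weld.
Polar moment about centroid: J = I_x + I_y = [240³/12 + 2×95×120²] + [240×20.99² + 2(95³/12 + 95×26.51²)] = 4270000 mm³.
Direct shear f_v = P/L_w = 366×10³ / 430 = 851.2 N/mm (vertical).
Torsion M = P·e = 366×10³ × 130 = 47580000 N·mm.
Critical point at (x, y) = (74.01, 120) from centroid. f_tx = M·y/J = 1337 N/mm; f_ty = M·x/J = 824.7 N/mm.
Resultant f_max = √[f_tx² + (f_v + f_ty)²] = √[1337² + (851.2 + 824.7)²] = 2144 N/mm.
Capacity per unit length: φr_n = 0.75 × 0.6 × 430 × (0.707 × 14) = 1915 N/mm.
2144 > 1915 → NOT adequate.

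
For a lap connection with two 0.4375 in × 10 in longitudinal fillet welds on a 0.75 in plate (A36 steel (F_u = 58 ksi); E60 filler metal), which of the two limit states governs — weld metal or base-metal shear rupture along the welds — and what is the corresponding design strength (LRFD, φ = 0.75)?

φR_n ≈ 167 kips (weld metal governs)

E60XX → F_EXX = 60 ksi.
t_e = 0.707 × 0.4375 = 0.3093 in; L = 20 in.
Weld metal: φR_n = 0.75 × 0.6 × 60 × 0.3093 × 20 = 167 kips.
Base metal (shear rupture): φR_n = 0.75 × 0.6 × 58 × 0.75 × 20 = 391.5 kips.
Governing: weld metal.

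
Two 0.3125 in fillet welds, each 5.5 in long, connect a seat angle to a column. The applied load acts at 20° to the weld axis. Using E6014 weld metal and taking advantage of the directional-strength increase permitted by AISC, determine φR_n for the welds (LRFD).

E60XX → F_EXX = 60 ksi.
t_e = 0.707 × 0.3125 = 0.2209 in; A_we = 0.2209 × 11 = 2.43 in².
Directional factor: 1.0 + 0.5 sin^1.5(20°) = 1.1.
F_nw = 0.6 × 60 × 1.1 = 39.6 ksi.
φR_n = 0.75 × 39.6 × 2.43 = 72.18 kip.

φR_n ≈ 72.2 kip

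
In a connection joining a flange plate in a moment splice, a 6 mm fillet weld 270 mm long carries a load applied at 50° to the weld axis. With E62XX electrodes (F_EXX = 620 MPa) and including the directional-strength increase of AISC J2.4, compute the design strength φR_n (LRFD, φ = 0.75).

t_e = 0.707 × 6 = 4.242 mm; A_we = 4.242 × 270 = 1145 mm².
Directional factor: 1.0 + 0.5 sin^1.5(50°) = 1.335.
F_nw = 0.6 × 620 × 1.335 = 496.7 MPa.
φR_n = 0.75 × 496.7 × 1145 × 10⁻³ = 426.7 kN.

φR_n ≈ 427 kN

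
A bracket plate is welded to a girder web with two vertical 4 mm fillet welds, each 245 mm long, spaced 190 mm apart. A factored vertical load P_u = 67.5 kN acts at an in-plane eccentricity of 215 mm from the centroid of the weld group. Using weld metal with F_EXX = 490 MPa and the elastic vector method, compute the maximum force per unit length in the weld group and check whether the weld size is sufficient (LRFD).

Total weld length L_w = 490 mm. Treat welds as unit-width lines.
Polar moment about centroid: J = 2[d³/12 + d(b/2)²] = 2[245³/12 + 245×95²] = 6873000 mm³.
Direct shear f_v = P/L_w = 67.5×10³ / 490 = 137.8 N/mm (vertical).
Torsion M = P·e = 67.5×10³ × 215 = 14512000 N·mm.
Critical point at (x, y) = (95, 122.5) from centroid. f_tx = M·y/J = 258.7 N/mm; f_ty = M·x/J = 200.6 N/mm.
Resultant f_max = √[f_tx² + (f_v + f_ty)²] = √[258.7² + (137.8 + 200.6)²] = 425.9 N/mm.
Capacity per unit length: φr_n = 0.75 × 0.6 × 490 × (0.707 × 4) = 623.6 N/mm.
425.9 ≤ 623.6 → adequate.

f_max ≈ 426 N/mm; adequate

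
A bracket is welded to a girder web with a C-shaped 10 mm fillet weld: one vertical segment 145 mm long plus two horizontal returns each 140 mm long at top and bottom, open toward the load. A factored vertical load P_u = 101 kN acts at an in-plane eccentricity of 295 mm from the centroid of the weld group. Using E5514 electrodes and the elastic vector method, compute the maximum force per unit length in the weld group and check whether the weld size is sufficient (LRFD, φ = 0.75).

E55XX → F_EXX = 550 MPa.
Total weld length L_w = 425 mm. Treat welds as unit-width lines.
Centroid: x̄ = 2×140×70 / 425 = 46.12 mm from the vertical weld.
Polar moment about centroid: J = I_x + I_y = [145³/12 + 2×140×72.5²] + [145×46.12² + 2(140³/12 + 140×23.88²)] = 2651000 mm³.
Direct shear f_v = P/L_w = 101×10³ / 425 = 237.6 N/mm (vertical).
Torsion M = P·e = 101×10³ × 295 = 29795000 N·mm.
Critical point at (x, y) = (93.88, 72.5) from centroid. f_tx = M·y/J = 814.8 N/mm; f_ty = M·x/J = 1055 N/mm.
Resultant f_max = √[f_tx² + (f_v + f_ty)²] = √[814.8² + (237.6 + 1055)²] = 1528 N/mm.
Capacity per unit length: φr_n = 0.75 × 0.6 × 550 × (0.707 × 10) = 1750 N/mm.
1528 ≤ 1750 → adequate.

f_max ≈ 1530 N/mm; adequate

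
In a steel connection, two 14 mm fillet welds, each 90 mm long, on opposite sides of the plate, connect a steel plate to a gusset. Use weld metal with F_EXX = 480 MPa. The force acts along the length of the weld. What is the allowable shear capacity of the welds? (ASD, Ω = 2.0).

R_n/Ω ≈ 257 kN

Effective throat t_e = 0.707 × 14 = 9.898 mm.
Total length L = 180 mm; A_we = 9.898 × 180 = 1782 mm².
F_nw = 0.6 F_EXX = 0.6 × 480 = 288 MPa.
R_n = 288 × 1782 × 10⁻³ = 513.1 kN; R_n/Ω = 513.1/2.0 = 256.6 kN.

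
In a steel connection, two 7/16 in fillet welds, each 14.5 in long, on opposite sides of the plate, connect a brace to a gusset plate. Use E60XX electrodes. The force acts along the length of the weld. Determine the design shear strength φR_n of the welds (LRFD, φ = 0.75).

E60XX → F_EXX = 60 ksi.
Effective throat t_e = 0.707 × 0.4375 = 0.3093 in.
Total length L = 29 in; A_we = 0.3093 × 29 = 8.97 in².
F_nw = 0.6 F_EXX = 0.6 × 60 = 36 ksi.
φR_n = 0.75 × 36 × 8.97 = 242.2 kip.

φR_n ≈ 242 kip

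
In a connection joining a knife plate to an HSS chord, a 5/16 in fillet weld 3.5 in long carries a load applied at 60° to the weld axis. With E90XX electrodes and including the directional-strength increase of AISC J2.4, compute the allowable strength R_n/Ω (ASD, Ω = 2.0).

R_n/Ω ≈ 29.3 kip

E90XX → F_EXX = 90 ksi.
t_e = 0.707 × 0.3125 = 0.2209 in; A_we = 0.2209 × 3.5 = 0.7733 in².
Directional factor: 1.0 + 0.5 sin^1.5(60°) = 1.403.
F_nw = 0.6 × 90 × 1.403 = 75.76 ksi.
R_n/Ω = (75.76 × 0.7733) / 2.0 = 29.29 kip.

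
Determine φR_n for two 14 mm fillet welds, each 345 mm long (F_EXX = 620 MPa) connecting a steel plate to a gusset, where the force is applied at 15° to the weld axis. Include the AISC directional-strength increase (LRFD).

t_e = 0.707 × 14 = 9.898 mm; A_we = 9.898 × 690 = 6830 mm².
Directional factor: 1.0 + 0.5 sin^1.5(15°) = 1.066.
F_nw = 0.6 × 620 × 1.066 = 396.5 MPa.
φR_n = 0.75 × 396.5 × 6830 × 10⁻³ = 2031 kN.

φR_n ≈ 2030 kN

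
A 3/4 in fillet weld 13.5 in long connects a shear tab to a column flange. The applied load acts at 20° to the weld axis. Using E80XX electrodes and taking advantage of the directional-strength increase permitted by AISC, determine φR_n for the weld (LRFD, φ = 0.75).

φR_n ≈ 283 kips

E80XX → F_EXX = 80 ksi.
t_e = 0.707 × 0.75 = 0.5302 in; A_we = 0.5302 × 13.5 = 7.158 in².
Directional factor: 1.0 + 0.5 sin^1.5(20°) = 1.1.
F_nw = 0.6 × 80 × 1.1 = 52.8 ksi.
φR_n = 0.75 × 52.8 × 7.158 = 283.5 kips.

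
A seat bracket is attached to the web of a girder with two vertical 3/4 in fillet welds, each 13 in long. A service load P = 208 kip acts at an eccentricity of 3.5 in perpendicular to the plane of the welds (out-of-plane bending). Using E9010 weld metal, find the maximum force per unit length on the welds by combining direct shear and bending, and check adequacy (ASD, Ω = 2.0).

E90XX → F_EXX = 90 ksi.
L_w = 2 × 13 = 26 in; section modulus (unit throat) S = 2 × L²/6 = 56.33 in².
Direct shear f_v = P/L_w = 208/26 = 8 kip/in.
Moment M = P × e = 208 × 3.5 = 728 kip·in; bending f_b = M/S = 12.92 kip/in.
f_max = √(f_v² + f_b²) = √(8² + 12.92²) = 15.2 kip/in.
r_n/Ω = (1/2.0) × 0.6 × 90 × (0.707 × 0.75) = 14.32 kip/in → NOT adequate.

f_max ≈ 15.2 kip/in; NOT adequate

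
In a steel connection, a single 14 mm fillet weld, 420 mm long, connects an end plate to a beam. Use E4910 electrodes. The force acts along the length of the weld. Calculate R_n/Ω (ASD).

R_n/Ω ≈ 611 kN

E49XX → F_EXX = 490 MPa.
Effective throat t_e = 0.707 × 14 = 9.898 mm.
Total length L = 420 mm; A_we = 9.898 × 420 = 4157 mm².
F_nw = 0.6 F_EXX = 0.6 × 490 = 294 MPa.
R_n = 294 × 4157 × 10⁻³ = 1222 kN; R_n/Ω = 1222/2.0 = 611.1 kN.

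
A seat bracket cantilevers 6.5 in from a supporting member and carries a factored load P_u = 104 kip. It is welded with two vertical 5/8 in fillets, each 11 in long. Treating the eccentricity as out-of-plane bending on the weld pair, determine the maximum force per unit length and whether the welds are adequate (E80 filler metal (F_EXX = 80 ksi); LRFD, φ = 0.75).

f_max ≈ 17.4 kip/in; NOT adequate

L_w = 2 × 11 = 22 in; section modulus (unit throat) S = 2 × L²/6 = 40.33 in².
Direct shear f_v = P/L_w = 104/22 = 4.727 kip/in.
Moment M = P × e = 104 × 6.5 = 676 kip·in; bending f_b = M/S = 16.76 kip/in.
f_max = √(f_v² + f_b²) = √(4.727² + 16.76²) = 17.41 kip/in.
φr_n = 0.75 × 0.6 × 80 × (0.707 × 0.625) = 15.91 kip/in → NOT adequate.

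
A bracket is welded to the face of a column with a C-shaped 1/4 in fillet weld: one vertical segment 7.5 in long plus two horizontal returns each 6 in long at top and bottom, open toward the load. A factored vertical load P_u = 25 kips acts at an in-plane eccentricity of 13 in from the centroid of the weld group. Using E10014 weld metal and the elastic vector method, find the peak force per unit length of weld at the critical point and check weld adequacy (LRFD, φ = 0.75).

E100XX → F_EXX = 100 ksi.
Total weld length L_w = 19.5 in. Treat welds as unit-width lines.
Centroid: x̄ = 2×6×3 / 19.5 = 1.846 in from the vertical weld.
Polar moment about centroid: J = I_x + I_y = [7.5³/12 + 2×6×3.75²] + [7.5×1.846² + 2(6³/12 + 6×1.154²)] = 281.4 in³.
Direct shear f_v = P/L_w = 25 / 19.5 = 1.282 kip/in (vertical).
Torsion M = P·e = 25 × 13 = 325 kip·in.
Critical point at (x, y) = (4.154, 3.75) from centroid. f_tx = M·y/J = 4.33 kip/in; f_ty = M·x/J = 4.797 kip/in.
Resultant f_max = √[f_tx² + (f_v + f_ty)²] = √[4.33² + (1.282 + 4.797)²] = 7.463 kip/in.
Capacity per unit length: φr_n = 0.75 × 0.6 × 100 × (0.707 × 0.25) = 7.954 kip/in.
7.463 ≤ 7.954 → adequate.

f_max ≈ 7.46 kip/in; adequate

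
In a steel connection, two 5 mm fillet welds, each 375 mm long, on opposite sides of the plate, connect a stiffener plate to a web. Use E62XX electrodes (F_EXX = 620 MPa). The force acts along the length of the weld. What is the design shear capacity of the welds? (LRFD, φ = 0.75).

Effective throat t_e = 0.707 × 5 = 3.535 mm.
Total length L = 750 mm; A_we = 3.535 × 750 = 2651 mm².
F_nw = 0.6 F_EXX = 0.6 × 620 = 372 MPa.
φR_n = 0.75 × 372 × 2651 × 10⁻³ = 739.7 kN.

φR_n ≈ 740 kN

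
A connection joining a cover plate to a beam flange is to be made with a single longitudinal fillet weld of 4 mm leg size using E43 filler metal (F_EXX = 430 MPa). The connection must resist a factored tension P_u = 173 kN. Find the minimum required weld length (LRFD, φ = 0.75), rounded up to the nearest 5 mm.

Throat t_e = 0.707 × 4 = 2.828 mm.
φr_n = 0.75 × 0.6 × 430 × 2.828 × 10⁻³ = 0.5472 kN/mm.
L_req = P_u / φr_n = 173 / 0.5472 = 316.1 mm total.
Round up → use L = 320 mm.

L = 320 mm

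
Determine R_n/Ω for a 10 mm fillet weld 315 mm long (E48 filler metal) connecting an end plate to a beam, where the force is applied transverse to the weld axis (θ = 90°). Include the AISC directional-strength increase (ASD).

E48XX → F_EXX = 480 MPa.
t_e = 0.707 × 10 = 7.07 mm; A_we = 7.07 × 315 = 2227 mm².
Directional factor: 1.0 + 0.5 sin^1.5(90°) = 1.5.
F_nw = 0.6 × 480 × 1.5 = 432 MPa.
R_n/Ω = (432 × 2227) / 2.0 × 10⁻³ = 481 kN.

R_n/Ω ≈ 481 kN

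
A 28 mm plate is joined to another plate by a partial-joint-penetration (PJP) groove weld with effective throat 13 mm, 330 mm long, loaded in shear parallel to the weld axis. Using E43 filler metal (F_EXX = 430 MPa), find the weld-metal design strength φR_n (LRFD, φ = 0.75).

φR_n ≈ 830 kN

Effective throat (given) t_e = 13 mm.
A_we = 13 × 330 = 4290 mm².
F_nw = 0.6 F_EXX = 258 MPa.
φR_n = 0.75 × 258 × 4290 × 10⁻³ = 830.1 kN.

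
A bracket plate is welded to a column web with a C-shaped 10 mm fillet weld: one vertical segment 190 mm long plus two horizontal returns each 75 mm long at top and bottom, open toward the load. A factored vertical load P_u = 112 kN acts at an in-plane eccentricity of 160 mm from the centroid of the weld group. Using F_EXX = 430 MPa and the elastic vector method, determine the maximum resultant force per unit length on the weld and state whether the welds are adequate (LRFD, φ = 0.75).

Total weld length L_w = 340 mm. Treat welds as unit-width lines.
Centroid: x̄ = 2×75×37.5 / 340 = 16.54 mm from the vertical weld.
Polar moment about centroid: J = I_x + I_y = [190³/12 + 2×75×95²] + [190×16.54² + 2(75³/12 + 75×20.96²)] = 2114000 mm³.
Direct shear f_v = P/L_w = 112×10³ / 340 = 329.4 N/mm (vertical).
Torsion M = P·e = 112×10³ × 160 = 17920000 N·mm.
Critical point at (x, y) = (58.46, 95) from centroid. f_tx = M·y/J = 805.5 N/mm; f_ty = M·x/J = 495.6 N/mm.
Resultant f_max = √[f_tx² + (f_v + f_ty)²] = √[805.5² + (329.4 + 495.6)²] = 1153 N/mm.
Capacity per unit length: φr_n = 0.75 × 0.6 × 430 × (0.707 × 10) = 1368 N/mm.
1153 ≤ 1368 → adequate.

f_max ≈ 1150 N/mm; adequate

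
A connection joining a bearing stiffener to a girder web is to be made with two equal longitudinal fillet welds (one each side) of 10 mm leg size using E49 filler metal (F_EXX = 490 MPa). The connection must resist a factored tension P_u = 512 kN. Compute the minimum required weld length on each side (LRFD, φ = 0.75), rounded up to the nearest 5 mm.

L = 165 mm on each side

Throat t_e = 0.707 × 10 = 7.07 mm.
φr_n = 0.75 × 0.6 × 490 × 7.07 × 10⁻³ = 1.559 kN/mm.
L_req = P_u / φr_n = 512 / 1.559 = 328.4 mm total.
Per side: 328.4 / 2 = 164.2 mm.
Round up → use L = 165 mm on each side.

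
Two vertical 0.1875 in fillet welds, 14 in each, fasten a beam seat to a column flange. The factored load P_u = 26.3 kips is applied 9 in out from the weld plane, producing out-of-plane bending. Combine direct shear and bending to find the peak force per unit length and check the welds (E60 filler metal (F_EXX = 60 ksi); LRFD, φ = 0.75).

f_max ≈ 3.74 kip/in; NOT adequate

L_w = 2 × 14 = 28 in; section modulus (unit throat) S = 2 × L²/6 = 65.33 in².
Direct shear f_v = P/L_w = 26.3/28 = 0.9393 kip/in.
Moment M = P × e = 26.3 × 9 = 236.7 kip·in; bending f_b = M/S = 3.623 kip/in.
f_max = √(f_v² + f_b²) = √(0.9393² + 3.623²) = 3.743 kip/in.
φr_n = 0.75 × 0.6 × 60 × (0.707 × 0.1875) = 3.579 kip/in → NOT adequate.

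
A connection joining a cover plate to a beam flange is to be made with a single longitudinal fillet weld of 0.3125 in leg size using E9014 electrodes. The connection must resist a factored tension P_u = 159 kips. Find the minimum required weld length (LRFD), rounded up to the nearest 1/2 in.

E90XX → F_EXX = 90 ksi.
Throat t_e = 0.707 × 0.3125 = 0.2209 in.
φr_n = 0.75 × 0.6 × 90 × 0.2209 = 8.948 kips/in.
L_req = P_u / φr_n = 159 / 8.948 = 17.77 in total.
Round up → use L = 18 in.

L = 18 in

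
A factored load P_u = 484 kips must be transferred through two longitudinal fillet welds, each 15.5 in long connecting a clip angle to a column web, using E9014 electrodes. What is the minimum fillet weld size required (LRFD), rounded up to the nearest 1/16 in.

w = 9/16 in

E90XX → F_EXX = 90 ksi.
Total weld length L = 31 in.
Required throat t_e = P_u / (φ × 0.6 F_EXX × L) = 484 / (0.75 × 0.6 × 90 × 31) = 0.3855 in.
Required leg w = t_e / 0.707 = 0.5453 in → use 9/16 in.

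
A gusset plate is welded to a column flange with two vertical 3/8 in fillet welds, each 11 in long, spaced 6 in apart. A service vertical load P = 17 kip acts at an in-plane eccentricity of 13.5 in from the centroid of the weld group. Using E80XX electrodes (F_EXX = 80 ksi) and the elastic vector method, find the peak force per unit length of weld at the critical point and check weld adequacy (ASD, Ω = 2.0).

f_max ≈ 3.85 kip/in; adequate

Total weld length L_w = 22 in. Treat welds as unit-width lines.
Polar moment about centroid: J = 2[d³/12 + d(b/2)²] = 2[11³/12 + 11×3²] = 419.8 in³.
Direct shear f_v = P/L_w = 17 / 22 = 0.7727 kip/in (vertical).
Torsion M = P·e = 17 × 13.5 = 229.5 kip·in.
Critical point at (x, y) = (3, 5.5) from centroid. f_tx = M·y/J = 3.007 kip/in; f_ty = M·x/J = 1.64 kip/in.
Resultant f_max = √[f_tx² + (f_v + f_ty)²] = √[3.007² + (0.7727 + 1.64)²] = 3.855 kip/in.
Capacity per unit length: r_n/Ω = (1/2.0) × 0.6 × 80 × (0.707 × 0.375) = 6.363 kip/in.
3.855 ≤ 6.363 → adequate.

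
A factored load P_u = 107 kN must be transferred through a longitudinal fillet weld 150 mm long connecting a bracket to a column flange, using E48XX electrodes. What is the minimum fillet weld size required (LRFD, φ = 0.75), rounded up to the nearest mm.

w = 5 mm

E48XX → F_EXX = 480 MPa.
Total weld length L = 150 mm.
Required throat t_e = P_u / (φ × 0.6 F_EXX × L) = 107 / (0.75 × 0.6 × 480 × 150 × 10⁻³) = 3.302 mm.
Required leg w = t_e / 0.707 = 4.671 mm → use 5 mm.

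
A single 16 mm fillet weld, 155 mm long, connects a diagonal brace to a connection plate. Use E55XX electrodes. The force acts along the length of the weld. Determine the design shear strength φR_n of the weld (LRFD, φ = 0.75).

E55XX → F_EXX = 550 MPa.
Effective throat t_e = 0.707 × 16 = 11.31 mm.
Total length L = 155 mm; A_we = 11.31 × 155 = 1753 mm².
F_nw = 0.6 F_EXX = 0.6 × 550 = 330 MPa.
φR_n = 0.75 × 330 × 1753 × 10⁻³ = 434 kN.

φR_n ≈ 434 kN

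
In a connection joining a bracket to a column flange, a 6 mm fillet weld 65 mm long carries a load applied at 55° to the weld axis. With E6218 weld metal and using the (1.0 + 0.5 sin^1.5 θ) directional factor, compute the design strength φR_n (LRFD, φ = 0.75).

E62XX → F_EXX = 620 MPa.
t_e = 0.707 × 6 = 4.242 mm; A_we = 4.242 × 65 = 275.7 mm².
Directional factor: 1.0 + 0.5 sin^1.5(55°) = 1.371.
F_nw = 0.6 × 620 × 1.371 = 509.9 MPa.
φR_n = 0.75 × 509.9 × 275.7 × 10⁻³ = 105.4 kN.

φR_n ≈ 105 kN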